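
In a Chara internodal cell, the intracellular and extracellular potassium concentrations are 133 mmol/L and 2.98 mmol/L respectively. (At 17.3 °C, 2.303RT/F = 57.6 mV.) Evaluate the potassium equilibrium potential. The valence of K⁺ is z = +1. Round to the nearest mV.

E = (57.6/z) · log₁₀([K⁺]_out/[K⁺]_in) with z = +1.
= (57.6/1) · log₁₀(2.98/133) = 57.60 · log₁₀(0.02241)
= 57.60 · (-1.6496) = -95.02 mV

-95 mV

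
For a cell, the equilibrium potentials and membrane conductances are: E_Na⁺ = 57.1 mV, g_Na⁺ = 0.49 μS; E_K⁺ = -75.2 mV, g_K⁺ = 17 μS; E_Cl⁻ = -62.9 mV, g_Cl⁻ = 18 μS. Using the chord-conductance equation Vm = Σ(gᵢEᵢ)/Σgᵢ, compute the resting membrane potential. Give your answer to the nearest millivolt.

-67 mV

Σ gᵢEᵢ = 0.49·(57.1) + 17·(-75.2) + 18·(-62.9) = -2382.62
Σ gᵢ = 0.49 + 17 + 18 = 35.49
Vm = -2382.62 / 35.49 = -67.13 mV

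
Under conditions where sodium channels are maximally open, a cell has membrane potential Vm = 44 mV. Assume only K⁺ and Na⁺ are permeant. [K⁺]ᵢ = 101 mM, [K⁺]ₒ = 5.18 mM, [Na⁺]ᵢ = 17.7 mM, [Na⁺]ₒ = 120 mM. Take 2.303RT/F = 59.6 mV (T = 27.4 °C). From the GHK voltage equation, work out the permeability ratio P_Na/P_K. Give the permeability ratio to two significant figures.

24

Let α = P_Na/P_K. GHK: Vm = 59.6·log₁₀[(Kₒ + α·Naₒ)/(Kᵢ + α·Naᵢ)].
10^(Vm/59.6) = 10^(44.0/59.6) = 5.4734
So 5.4734·(Kᵢ + α·Naᵢ) = Kₒ + α·Naₒ → α = (5.4734·101.0 − 5.18) / (120.0 − 5.4734·17.7)
α = (552.8 − 5.18) / (120.0 − 96.88) = 547.6/23.12 = 23.69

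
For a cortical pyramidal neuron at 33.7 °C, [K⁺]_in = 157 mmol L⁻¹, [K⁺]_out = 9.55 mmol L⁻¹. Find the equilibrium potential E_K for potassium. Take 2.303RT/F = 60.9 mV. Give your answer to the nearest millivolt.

E = (60.9/z) · log₁₀([K⁺]_out/[K⁺]_in) with z = +1.
= (60.9/1) · log₁₀(9.55/157) = 60.90 · log₁₀(0.06083)
= 60.90 · (-1.2159) = -74.05 mV

-74 mV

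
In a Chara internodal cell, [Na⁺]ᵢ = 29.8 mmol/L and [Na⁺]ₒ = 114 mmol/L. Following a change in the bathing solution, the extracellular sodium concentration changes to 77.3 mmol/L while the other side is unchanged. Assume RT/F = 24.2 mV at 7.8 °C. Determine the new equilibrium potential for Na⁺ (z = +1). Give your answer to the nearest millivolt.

23 mV

After the shift: [Na⁺]_out = 77.3, [Na⁺]_in = 29.8 mmol/L.
E_new = (24.2/1)·ln(77.3/29.8) = 24.20 · (0.9532) = 23.07 mV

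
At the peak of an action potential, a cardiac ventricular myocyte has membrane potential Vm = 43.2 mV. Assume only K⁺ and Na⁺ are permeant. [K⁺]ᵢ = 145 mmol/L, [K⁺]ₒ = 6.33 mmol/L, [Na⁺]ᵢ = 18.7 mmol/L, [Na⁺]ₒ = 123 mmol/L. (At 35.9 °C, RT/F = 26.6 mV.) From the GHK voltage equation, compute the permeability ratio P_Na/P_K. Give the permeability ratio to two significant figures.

Let α = P_Na/P_K. GHK: Vm = 26.6·ln[(Kₒ + α·Naₒ)/(Kᵢ + α·Naᵢ)].
e^(Vm/26.6) = e^(43.2/26.6) = 5.0736
So 5.0736·(Kᵢ + α·Naᵢ) = Kₒ + α·Naₒ → α = (5.0736·145.0 − 6.33) / (123.0 − 5.0736·18.7)
α = (735.7 − 6.33) / (123.0 − 94.88) = 729.3/28.12 = 25.93

26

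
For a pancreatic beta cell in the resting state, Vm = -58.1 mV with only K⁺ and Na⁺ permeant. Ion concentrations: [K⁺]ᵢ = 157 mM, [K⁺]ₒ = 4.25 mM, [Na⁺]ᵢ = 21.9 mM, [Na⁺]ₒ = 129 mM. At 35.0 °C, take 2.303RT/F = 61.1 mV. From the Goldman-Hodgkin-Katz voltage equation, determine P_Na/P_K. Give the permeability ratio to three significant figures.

Let α = P_Na/P_K. GHK: Vm = 61.1·log₁₀[(Kₒ + α·Naₒ)/(Kᵢ + α·Naᵢ)].
10^(Vm/61.1) = 10^(-58.1/61.1) = 0.11197
So 0.11197·(Kᵢ + α·Naᵢ) = Kₒ + α·Naₒ → α = (0.11197·157.0 − 4.25) / (129.0 − 0.11197·21.9)
α = (17.58 − 4.25) / (129.0 − 2.452) = 13.33/126.5 = 0.1053

0.105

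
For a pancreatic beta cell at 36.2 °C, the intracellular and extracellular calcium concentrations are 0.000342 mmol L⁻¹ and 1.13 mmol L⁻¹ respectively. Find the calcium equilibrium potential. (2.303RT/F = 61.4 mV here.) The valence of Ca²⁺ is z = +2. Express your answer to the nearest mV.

E = (61.4/z) · log₁₀([Ca²⁺]_out/[Ca²⁺]_in) with z = +2.
= (61.4/2) · log₁₀(1.13/0.000342) = 30.70 · log₁₀(3304)
= 30.70 · (3.5191) = 108.03 mV

108 mV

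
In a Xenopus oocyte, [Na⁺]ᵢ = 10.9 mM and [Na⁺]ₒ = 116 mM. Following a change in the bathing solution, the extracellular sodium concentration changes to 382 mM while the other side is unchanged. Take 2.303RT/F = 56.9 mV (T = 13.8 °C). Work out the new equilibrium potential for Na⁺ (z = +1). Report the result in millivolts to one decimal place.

After the shift: [Na⁺]_out = 382, [Na⁺]_in = 10.9 mM.
E_new = (56.9/1)·log₁₀(382/10.9) = 56.90 · (1.5446) = 87.89 mV

87.9 mV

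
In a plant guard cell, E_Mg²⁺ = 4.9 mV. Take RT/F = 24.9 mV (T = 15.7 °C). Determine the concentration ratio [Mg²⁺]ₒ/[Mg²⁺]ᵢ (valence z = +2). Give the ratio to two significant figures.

ln([out]/[in]) = E·z/(24.9) = 4.9 × 2 / 24.9 = 0.3936
[out]/[in] = e^(0.3936) = 1.482

1.5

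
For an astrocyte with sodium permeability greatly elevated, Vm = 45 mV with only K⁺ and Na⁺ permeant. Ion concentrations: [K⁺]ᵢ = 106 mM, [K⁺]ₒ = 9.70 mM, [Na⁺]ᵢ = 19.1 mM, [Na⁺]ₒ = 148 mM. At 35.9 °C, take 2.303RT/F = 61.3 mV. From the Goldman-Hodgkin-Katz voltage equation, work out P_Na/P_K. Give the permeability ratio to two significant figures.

Let α = P_Na/P_K. GHK: Vm = 61.3·log₁₀[(Kₒ + α·Naₒ)/(Kᵢ + α·Naᵢ)].
10^(Vm/61.3) = 10^(45.0/61.3) = 5.4212
So 5.4212·(Kᵢ + α·Naᵢ) = Kₒ + α·Naₒ → α = (5.4212·106.0 − 9.7) / (148.0 − 5.4212·19.1)
α = (574.6 − 9.7) / (148.0 − 103.5) = 564.9/44.46 = 12.71

13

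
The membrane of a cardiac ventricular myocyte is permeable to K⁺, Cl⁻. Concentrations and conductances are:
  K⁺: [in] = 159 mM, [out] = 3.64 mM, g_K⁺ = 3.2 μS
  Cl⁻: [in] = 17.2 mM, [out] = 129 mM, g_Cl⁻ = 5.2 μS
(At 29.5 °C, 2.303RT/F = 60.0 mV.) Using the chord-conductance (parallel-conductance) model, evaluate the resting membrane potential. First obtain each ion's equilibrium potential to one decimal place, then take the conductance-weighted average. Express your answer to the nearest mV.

-70 mV

E_K⁺ = (60.0/1)·log₁₀(3.64/159) = -98.4 mV
E_Cl⁻ = (60.0/-1)·log₁₀(129/17.2) = -52.5 mV
Vm = (Σ gᵢEᵢ)/(Σ gᵢ) = (3.2·-98.4 + 5.2·-52.5) / (3.2 + 5.2)
= -587.88 / 8.4 = -69.99 mV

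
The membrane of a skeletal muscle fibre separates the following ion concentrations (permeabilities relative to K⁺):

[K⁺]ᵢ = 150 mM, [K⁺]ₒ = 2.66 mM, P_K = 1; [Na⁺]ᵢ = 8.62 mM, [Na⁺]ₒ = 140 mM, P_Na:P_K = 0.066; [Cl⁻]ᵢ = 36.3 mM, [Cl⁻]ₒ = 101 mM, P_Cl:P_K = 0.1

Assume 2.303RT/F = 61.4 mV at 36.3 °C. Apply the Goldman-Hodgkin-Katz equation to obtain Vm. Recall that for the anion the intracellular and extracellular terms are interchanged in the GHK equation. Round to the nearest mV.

Vm = 61.4 · log₁₀[(Σ P·[cation]ₒ + Σ P·[anion]ᵢ) / (Σ P·[cation]ᵢ + Σ P·[anion]ₒ)]
Numerator = 1×2.66 + 0.066×140 + 0.1×36.3 = 15.53
Denominator = 1×150 + 0.066×8.62 + 0.1×101 = 160.7
Vm = 61.4 · log₁₀(0.096658) = 61.4 × (-1.0148) = -62.31 mV

-62 mV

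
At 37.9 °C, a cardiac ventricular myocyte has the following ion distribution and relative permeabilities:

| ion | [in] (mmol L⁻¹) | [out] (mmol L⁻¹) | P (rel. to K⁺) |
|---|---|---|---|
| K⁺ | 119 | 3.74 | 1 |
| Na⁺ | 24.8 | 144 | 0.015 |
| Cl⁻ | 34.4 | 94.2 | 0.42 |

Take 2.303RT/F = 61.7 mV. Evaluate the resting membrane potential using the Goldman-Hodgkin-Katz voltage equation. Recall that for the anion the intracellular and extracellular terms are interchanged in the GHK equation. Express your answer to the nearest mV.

Vm = 61.7 · log₁₀[(Σ P·[cation]ₒ + Σ P·[anion]ᵢ) / (Σ P·[cation]ᵢ + Σ P·[anion]ₒ)]
Numerator = 1×3.74 + 0.015×144 + 0.42×34.4 = 20.35
Denominator = 1×119 + 0.015×24.8 + 0.42×94.2 = 158.9
Vm = 61.7 · log₁₀(0.12803) = 61.7 × (-0.8927) = -55.08 mV

-55 mV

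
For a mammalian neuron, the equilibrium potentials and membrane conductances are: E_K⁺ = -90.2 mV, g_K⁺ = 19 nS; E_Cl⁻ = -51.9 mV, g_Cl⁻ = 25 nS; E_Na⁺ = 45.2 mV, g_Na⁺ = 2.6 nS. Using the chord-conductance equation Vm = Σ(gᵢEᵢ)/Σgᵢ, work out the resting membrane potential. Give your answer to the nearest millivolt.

Σ gᵢEᵢ = 19·(-90.2) + 25·(-51.9) + 2.6·(45.2) = -2893.78
Σ gᵢ = 19 + 25 + 2.6 = 46.6
Vm = -2893.78 / 46.6 = -62.10 mV

-62 mV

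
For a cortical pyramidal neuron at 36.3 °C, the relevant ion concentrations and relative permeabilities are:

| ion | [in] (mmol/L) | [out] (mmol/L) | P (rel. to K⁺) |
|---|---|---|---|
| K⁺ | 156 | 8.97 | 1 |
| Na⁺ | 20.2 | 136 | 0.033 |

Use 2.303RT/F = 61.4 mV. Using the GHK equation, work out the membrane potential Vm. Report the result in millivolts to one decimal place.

Vm = 61.4 · log₁₀[(Σ P·[cation]ₒ + Σ P·[anion]ᵢ) / (Σ P·[cation]ᵢ + Σ P·[anion]ₒ)]
Numerator = 1×8.97 + 0.033×136 = 13.46
Denominator = 1×156 + 0.033×20.2 = 156.7
Vm = 61.4 · log₁₀(0.085902) = 61.4 × (-1.0660) = -65.45 mV

-65.5 mV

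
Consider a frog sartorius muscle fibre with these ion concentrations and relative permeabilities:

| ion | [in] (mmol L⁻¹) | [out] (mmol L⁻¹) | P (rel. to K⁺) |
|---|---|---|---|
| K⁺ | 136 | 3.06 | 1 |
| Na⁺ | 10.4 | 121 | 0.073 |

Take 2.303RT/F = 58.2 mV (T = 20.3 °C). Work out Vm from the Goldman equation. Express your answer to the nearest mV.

-62 mV

Vm = 58.2 · log₁₀[(Σ P·[cation]ₒ + Σ P·[anion]ᵢ) / (Σ P·[cation]ᵢ + Σ P·[anion]ₒ)]
Numerator = 1×3.06 + 0.073×121 = 11.89
Denominator = 1×136 + 0.073×10.4 = 136.8
Vm = 58.2 · log₁₀(0.086963) = 58.2 × (-1.0607) = -61.73 mV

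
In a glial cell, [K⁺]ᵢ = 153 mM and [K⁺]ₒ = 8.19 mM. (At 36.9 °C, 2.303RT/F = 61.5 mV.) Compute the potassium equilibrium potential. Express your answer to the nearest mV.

E = (61.5/z) · log₁₀([K⁺]_out/[K⁺]_in) with z = +1.
= (61.5/1) · log₁₀(8.19/153) = 61.50 · log₁₀(0.05353)
= 61.50 · (-1.2714) = -78.19 mV

-78 mV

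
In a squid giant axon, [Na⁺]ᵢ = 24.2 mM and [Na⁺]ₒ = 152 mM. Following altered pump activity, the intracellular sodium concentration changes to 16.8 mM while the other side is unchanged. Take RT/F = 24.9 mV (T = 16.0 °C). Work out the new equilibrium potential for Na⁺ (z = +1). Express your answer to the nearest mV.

After the shift: [Na⁺]_out = 152, [Na⁺]_in = 16.8 mM.
E_new = (24.9/1)·ln(152/16.8) = 24.90 · (2.2025) = 54.84 mV

55 mV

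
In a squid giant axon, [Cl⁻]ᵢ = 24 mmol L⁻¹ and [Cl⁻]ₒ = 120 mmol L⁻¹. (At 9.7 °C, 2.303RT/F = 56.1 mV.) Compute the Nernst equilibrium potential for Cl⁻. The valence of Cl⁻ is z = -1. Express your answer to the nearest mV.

E = (56.1/z) · log₁₀([Cl⁻]_out/[Cl⁻]_in) with z = -1.
For an anion, dividing by z = -1 reverses the sign.
= (56.1/-1) · log₁₀(120/24) = -56.10 · log₁₀(5)
= -56.10 · (0.6990) = -39.21 mV

-39 mV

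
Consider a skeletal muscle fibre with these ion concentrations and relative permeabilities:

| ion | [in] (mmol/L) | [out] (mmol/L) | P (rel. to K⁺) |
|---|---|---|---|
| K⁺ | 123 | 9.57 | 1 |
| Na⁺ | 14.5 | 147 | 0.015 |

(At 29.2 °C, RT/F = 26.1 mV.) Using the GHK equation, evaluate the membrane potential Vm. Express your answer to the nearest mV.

Vm = 26.1 · ln[(Σ P·[cation]ₒ + Σ P·[anion]ᵢ) / (Σ P·[cation]ᵢ + Σ P·[anion]ₒ)]
Numerator = 1×9.57 + 0.015×147 = 11.78
Denominator = 1×123 + 0.015×14.5 = 123.2
Vm = 26.1 · ln(0.095563) = 26.1 × (-2.3480) = -61.28 mV

-61 mV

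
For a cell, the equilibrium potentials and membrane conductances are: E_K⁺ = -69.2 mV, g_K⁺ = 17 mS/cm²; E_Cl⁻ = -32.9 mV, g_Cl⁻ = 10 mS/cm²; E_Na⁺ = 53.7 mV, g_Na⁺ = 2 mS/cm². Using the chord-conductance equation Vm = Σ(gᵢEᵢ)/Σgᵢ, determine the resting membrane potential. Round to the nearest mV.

Σ gᵢEᵢ = 17·(-69.2) + 10·(-32.9) + 2·(53.7) = -1398.00
Σ gᵢ = 17 + 10 + 2 = 29
Vm = -1398.00 / 29 = -48.21 mV

-48 mV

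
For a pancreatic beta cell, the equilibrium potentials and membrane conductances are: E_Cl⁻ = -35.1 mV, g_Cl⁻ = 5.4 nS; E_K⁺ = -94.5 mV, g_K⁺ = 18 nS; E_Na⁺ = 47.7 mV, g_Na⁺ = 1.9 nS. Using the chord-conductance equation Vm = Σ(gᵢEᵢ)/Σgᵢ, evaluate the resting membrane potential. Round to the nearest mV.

-71 mV

Σ gᵢEᵢ = 5.4·(-35.1) + 18·(-94.5) + 1.9·(47.7) = -1799.91
Σ gᵢ = 5.4 + 18 + 1.9 = 25.3
Vm = -1799.91 / 25.3 = -71.14 mV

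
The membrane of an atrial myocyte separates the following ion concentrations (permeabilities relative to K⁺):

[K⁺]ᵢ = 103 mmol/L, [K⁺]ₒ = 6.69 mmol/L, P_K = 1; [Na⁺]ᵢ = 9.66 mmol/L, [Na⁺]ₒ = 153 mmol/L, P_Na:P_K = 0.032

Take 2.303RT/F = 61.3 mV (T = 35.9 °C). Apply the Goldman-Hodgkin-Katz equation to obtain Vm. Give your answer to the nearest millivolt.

Vm = 61.3 · log₁₀[(Σ P·[cation]ₒ + Σ P·[anion]ᵢ) / (Σ P·[cation]ᵢ + Σ P·[anion]ₒ)]
Numerator = 1×6.69 + 0.032×153 = 11.59
Denominator = 1×103 + 0.032×9.66 = 103.3
Vm = 61.3 · log₁₀(0.11215) = 61.3 × (-0.9502) = -58.25 mV

-58 mV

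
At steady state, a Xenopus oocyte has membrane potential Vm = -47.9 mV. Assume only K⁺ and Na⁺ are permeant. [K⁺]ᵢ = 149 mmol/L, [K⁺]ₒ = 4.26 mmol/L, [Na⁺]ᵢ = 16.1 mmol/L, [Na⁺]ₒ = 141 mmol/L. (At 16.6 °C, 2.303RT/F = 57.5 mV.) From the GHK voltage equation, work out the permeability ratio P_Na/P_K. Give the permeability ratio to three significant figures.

0.127

Let α = P_Na/P_K. GHK: Vm = 57.5·log₁₀[(Kₒ + α·Naₒ)/(Kᵢ + α·Naᵢ)].
10^(Vm/57.5) = 10^(-47.9/57.5) = 0.14688
So 0.14688·(Kᵢ + α·Naᵢ) = Kₒ + α·Naₒ → α = (0.14688·149.0 − 4.26) / (141.0 − 0.14688·16.1)
α = (21.88 − 4.26) / (141.0 − 2.365) = 17.62/138.6 = 0.1271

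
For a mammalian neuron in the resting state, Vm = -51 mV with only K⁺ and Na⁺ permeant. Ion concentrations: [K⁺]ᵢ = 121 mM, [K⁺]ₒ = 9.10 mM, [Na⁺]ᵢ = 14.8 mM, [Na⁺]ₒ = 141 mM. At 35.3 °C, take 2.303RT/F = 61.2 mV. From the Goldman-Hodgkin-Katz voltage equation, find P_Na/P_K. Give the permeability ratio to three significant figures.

Let α = P_Na/P_K. GHK: Vm = 61.2·log₁₀[(Kₒ + α·Naₒ)/(Kᵢ + α·Naᵢ)].
10^(Vm/61.2) = 10^(-51.0/61.2) = 0.14678
So 0.14678·(Kᵢ + α·Naᵢ) = Kₒ + α·Naₒ → α = (0.14678·121.0 − 9.1) / (141.0 − 0.14678·14.8)
α = (17.76 − 9.1) / (141.0 − 2.172) = 8.66/138.8 = 0.06238

0.0624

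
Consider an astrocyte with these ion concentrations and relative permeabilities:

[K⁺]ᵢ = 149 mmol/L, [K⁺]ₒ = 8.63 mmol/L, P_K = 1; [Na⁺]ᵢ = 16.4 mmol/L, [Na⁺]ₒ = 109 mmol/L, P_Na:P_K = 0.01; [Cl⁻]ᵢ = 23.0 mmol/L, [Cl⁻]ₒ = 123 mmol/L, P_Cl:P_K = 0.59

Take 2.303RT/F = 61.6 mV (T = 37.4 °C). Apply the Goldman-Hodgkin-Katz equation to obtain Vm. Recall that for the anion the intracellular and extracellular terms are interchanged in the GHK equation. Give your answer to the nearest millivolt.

Vm = 61.6 · log₁₀[(Σ P·[cation]ₒ + Σ P·[anion]ᵢ) / (Σ P·[cation]ᵢ + Σ P·[anion]ₒ)]
Numerator = 1×8.63 + 0.01×109 + 0.59×23.0 = 23.29
Denominator = 1×149 + 0.01×16.4 + 0.59×123 = 221.7
Vm = 61.6 · log₁₀(0.10504) = 61.6 × (-0.9787) = -60.29 mV

-60 mV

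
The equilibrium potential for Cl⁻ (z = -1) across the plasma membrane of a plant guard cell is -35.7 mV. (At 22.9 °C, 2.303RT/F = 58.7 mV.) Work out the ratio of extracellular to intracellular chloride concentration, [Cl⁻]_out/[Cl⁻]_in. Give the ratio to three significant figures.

4.06

log₁₀([out]/[in]) = E·z/(58.7) = -35.7 × -1 / 58.7 = 0.6082
[out]/[in] = 10^(0.6082) = 4.057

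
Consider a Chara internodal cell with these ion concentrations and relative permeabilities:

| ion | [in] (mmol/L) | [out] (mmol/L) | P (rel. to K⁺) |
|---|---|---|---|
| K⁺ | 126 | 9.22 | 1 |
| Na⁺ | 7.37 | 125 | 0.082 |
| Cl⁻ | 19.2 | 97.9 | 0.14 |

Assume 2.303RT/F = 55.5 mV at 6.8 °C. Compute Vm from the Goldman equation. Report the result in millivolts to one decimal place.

Vm = 55.5 · log₁₀[(Σ P·[cation]ₒ + Σ P·[anion]ᵢ) / (Σ P·[cation]ᵢ + Σ P·[anion]ₒ)]
Numerator = 1×9.22 + 0.082×125 + 0.14×19.2 = 22.16
Denominator = 1×126 + 0.082×7.37 + 0.14×97.9 = 140.3
Vm = 55.5 · log₁₀(0.15792) = 55.5 × (-0.8016) = -44.49 mV

-44.5 mV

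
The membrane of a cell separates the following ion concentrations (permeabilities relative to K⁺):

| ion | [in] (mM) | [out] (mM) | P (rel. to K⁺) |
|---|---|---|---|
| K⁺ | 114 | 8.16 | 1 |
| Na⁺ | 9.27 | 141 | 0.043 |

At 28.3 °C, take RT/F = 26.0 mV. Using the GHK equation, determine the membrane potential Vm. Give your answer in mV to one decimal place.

-54.2 mV

Vm = 26.0 · ln[(Σ P·[cation]ₒ + Σ P·[anion]ᵢ) / (Σ P·[cation]ᵢ + Σ P·[anion]ₒ)]
Numerator = 1×8.16 + 0.043×141 = 14.22
Denominator = 1×114 + 0.043×9.27 = 114.4
Vm = 26.0 · ln(0.12433) = 26.0 × (-2.0848) = -54.21 mV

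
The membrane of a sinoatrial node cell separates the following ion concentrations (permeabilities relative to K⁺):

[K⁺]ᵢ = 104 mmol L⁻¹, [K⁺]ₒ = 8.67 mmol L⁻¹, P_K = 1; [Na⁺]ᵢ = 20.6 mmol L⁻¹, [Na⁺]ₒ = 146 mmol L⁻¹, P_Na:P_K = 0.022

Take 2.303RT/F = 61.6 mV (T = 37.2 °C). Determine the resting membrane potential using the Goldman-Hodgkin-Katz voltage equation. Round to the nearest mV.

-58 mV

Vm = 61.6 · log₁₀[(Σ P·[cation]ₒ + Σ P·[anion]ᵢ) / (Σ P·[cation]ᵢ + Σ P·[anion]ₒ)]
Numerator = 1×8.67 + 0.022×146 = 11.88
Denominator = 1×104 + 0.022×20.6 = 104.5
Vm = 61.6 · log₁₀(0.11375) = 61.6 × (-0.9440) = -58.15 mV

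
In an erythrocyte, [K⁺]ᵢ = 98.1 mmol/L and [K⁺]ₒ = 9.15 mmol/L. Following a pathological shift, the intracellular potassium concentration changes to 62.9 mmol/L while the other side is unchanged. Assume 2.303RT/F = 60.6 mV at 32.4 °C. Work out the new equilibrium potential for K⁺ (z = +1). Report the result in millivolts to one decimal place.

-50.7 mV

After the shift: [K⁺]_out = 9.15, [K⁺]_in = 62.9 mmol/L.
E_new = (60.6/1)·log₁₀(9.15/62.9) = 60.60 · (-0.8372) = -50.74 mV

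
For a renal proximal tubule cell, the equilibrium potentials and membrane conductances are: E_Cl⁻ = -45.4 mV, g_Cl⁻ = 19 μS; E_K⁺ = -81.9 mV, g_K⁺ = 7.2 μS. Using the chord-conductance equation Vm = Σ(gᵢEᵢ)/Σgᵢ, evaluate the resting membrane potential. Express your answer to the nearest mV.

Σ gᵢEᵢ = 19·(-45.4) + 7.2·(-81.9) = -1452.28
Σ gᵢ = 19 + 7.2 = 26.2
Vm = -1452.28 / 26.2 = -55.43 mV

-55 mV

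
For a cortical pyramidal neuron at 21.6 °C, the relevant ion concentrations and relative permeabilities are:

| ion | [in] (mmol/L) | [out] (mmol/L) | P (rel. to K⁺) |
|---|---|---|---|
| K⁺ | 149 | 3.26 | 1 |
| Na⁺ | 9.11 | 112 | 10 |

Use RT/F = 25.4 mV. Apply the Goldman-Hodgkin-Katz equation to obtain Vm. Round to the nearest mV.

Vm = 25.4 · ln[(Σ P·[cation]ₒ + Σ P·[anion]ᵢ) / (Σ P·[cation]ᵢ + Σ P·[anion]ₒ)]
Numerator = 1×3.26 + 10×112 = 1123
Denominator = 1×149 + 10×9.11 = 240.1
Vm = 25.4 · ln(4.6783) = 25.4 × (1.5429) = 39.19 mV

39 mV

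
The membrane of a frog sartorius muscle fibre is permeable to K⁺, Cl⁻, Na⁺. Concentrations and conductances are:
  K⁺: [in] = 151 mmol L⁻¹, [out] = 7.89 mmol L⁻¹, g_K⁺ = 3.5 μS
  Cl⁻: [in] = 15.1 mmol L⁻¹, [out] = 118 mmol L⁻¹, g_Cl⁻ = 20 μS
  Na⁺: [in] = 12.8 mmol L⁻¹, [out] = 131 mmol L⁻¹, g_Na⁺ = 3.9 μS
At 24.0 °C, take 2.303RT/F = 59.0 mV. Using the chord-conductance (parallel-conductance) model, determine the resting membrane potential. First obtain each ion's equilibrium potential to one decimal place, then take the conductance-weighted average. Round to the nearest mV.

E_K⁺ = (59.0/1)·log₁₀(7.89/151) = -75.6 mV
E_Cl⁻ = (59.0/-1)·log₁₀(118/15.1) = -52.7 mV
E_Na⁺ = (59.0/1)·log₁₀(131/12.8) = 59.6 mV
Vm = (Σ gᵢEᵢ)/(Σ gᵢ) = (3.5·-75.6 + 20·-52.7 + 3.9·59.6) / (3.5 + 20 + 3.9)
= -1086.16 / 27.4 = -39.64 mV

-40 mV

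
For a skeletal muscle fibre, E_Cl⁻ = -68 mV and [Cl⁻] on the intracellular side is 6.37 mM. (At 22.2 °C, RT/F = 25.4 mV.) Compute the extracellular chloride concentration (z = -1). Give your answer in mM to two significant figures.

93 mM

Nernst: E = (25.4/-1) · ln([out]/[in]), so ln([out]/[in]) = -68.0 × -1 / 25.4 = 2.6772.
[out]/[in] = e^(2.6772) = 14.54.
[out] = 14.54 × 6.37 = 92.64 mM.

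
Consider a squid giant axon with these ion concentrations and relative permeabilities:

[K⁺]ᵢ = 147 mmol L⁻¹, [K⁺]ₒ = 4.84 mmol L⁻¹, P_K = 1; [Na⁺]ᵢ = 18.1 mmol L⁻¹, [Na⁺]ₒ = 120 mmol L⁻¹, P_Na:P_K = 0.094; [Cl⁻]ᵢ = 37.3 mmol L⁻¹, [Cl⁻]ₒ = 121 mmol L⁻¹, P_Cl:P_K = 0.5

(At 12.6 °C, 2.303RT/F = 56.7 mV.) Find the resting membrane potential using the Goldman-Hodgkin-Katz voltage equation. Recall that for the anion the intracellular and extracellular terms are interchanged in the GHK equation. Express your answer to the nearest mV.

Vm = 56.7 · log₁₀[(Σ P·[cation]ₒ + Σ P·[anion]ᵢ) / (Σ P·[cation]ᵢ + Σ P·[anion]ₒ)]
Numerator = 1×4.84 + 0.094×120 + 0.5×37.3 = 34.77
Denominator = 1×147 + 0.094×18.1 + 0.5×121 = 209.2
Vm = 56.7 · log₁₀(0.1662) = 56.7 × (-0.7794) = -44.19 mV

-44 mV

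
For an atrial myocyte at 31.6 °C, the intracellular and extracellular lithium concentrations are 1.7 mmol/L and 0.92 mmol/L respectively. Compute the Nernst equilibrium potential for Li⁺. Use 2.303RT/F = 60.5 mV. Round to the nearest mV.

-16 mV

E = (60.5/z) · log₁₀([Li⁺]_out/[Li⁺]_in) with z = +1.
= (60.5/1) · log₁₀(0.92/1.7) = 60.50 · log₁₀(0.5412)
= 60.50 · (-0.2667) = -16.13 mV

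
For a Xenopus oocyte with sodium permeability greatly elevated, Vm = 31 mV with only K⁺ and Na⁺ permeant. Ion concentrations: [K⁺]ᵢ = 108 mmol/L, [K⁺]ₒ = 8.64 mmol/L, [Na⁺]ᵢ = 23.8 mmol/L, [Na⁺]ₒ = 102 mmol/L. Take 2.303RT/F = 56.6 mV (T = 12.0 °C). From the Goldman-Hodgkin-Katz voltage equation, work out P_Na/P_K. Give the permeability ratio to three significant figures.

Let α = P_Na/P_K. GHK: Vm = 56.6·log₁₀[(Kₒ + α·Naₒ)/(Kᵢ + α·Naᵢ)].
10^(Vm/56.6) = 10^(31.0/56.6) = 3.5294
So 3.5294·(Kᵢ + α·Naᵢ) = Kₒ + α·Naₒ → α = (3.5294·108.0 − 8.64) / (102.0 − 3.5294·23.8)
α = (381.2 − 8.64) / (102.0 − 84) = 372.5/18 = 20.7

20.7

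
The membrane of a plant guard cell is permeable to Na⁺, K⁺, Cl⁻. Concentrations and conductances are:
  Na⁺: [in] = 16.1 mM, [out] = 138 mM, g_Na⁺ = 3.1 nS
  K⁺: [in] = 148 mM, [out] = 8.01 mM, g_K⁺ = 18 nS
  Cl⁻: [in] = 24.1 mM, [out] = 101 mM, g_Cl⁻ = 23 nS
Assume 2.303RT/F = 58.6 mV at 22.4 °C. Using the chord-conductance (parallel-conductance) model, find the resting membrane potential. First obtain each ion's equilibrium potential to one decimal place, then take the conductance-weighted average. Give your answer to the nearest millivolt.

-45 mV

E_Na⁺ = (58.6/1)·log₁₀(138/16.1) = 54.7 mV
E_K⁺ = (58.6/1)·log₁₀(8.01/148) = -74.2 mV
E_Cl⁻ = (58.6/-1)·log₁₀(101/24.1) = -36.5 mV
Vm = (Σ gᵢEᵢ)/(Σ gᵢ) = (3.1·54.7 + 18·-74.2 + 23·-36.5) / (3.1 + 18 + 23)
= -2005.53 / 44.1 = -45.48 mV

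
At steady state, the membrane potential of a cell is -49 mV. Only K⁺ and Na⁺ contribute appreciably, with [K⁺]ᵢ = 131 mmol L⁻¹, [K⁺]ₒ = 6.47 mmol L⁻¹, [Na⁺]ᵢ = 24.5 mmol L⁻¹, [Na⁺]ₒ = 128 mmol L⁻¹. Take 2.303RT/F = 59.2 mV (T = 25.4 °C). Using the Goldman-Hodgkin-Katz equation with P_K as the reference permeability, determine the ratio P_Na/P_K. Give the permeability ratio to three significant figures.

Let α = P_Na/P_K. GHK: Vm = 59.2·log₁₀[(Kₒ + α·Naₒ)/(Kᵢ + α·Naᵢ)].
10^(Vm/59.2) = 10^(-49.0/59.2) = 0.1487
So 0.1487·(Kᵢ + α·Naᵢ) = Kₒ + α·Naₒ → α = (0.1487·131.0 − 6.47) / (128.0 − 0.1487·24.5)
α = (19.48 − 6.47) / (128.0 − 3.643) = 13.01/124.4 = 0.1046

0.105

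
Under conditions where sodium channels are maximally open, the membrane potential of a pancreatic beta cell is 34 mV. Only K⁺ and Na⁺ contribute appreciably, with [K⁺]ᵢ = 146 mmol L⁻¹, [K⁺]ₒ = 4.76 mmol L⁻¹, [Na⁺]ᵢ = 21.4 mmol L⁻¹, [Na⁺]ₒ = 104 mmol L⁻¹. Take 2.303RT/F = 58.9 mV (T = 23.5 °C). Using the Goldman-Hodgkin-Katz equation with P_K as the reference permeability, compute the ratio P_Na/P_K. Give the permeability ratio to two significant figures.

Let α = P_Na/P_K. GHK: Vm = 58.9·log₁₀[(Kₒ + α·Naₒ)/(Kᵢ + α·Naᵢ)].
10^(Vm/58.9) = 10^(34.0/58.9) = 3.7779
So 3.7779·(Kᵢ + α·Naᵢ) = Kₒ + α·Naₒ → α = (3.7779·146.0 − 4.76) / (104.0 − 3.7779·21.4)
α = (551.6 − 4.76) / (104.0 − 80.85) = 546.8/23.15 = 23.62

24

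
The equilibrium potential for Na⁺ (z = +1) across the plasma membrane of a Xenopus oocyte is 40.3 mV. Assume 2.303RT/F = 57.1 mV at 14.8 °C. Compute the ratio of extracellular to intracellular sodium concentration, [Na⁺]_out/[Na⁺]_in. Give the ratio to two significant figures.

log₁₀([out]/[in]) = E·z/(57.1) = 40.3 × 1 / 57.1 = 0.7058
[out]/[in] = 10^(0.7058) = 5.079

5.1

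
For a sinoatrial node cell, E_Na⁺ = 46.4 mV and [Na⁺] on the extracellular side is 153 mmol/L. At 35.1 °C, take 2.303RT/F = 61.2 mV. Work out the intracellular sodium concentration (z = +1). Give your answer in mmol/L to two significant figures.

27 mmol/L

Nernst: E = (61.2/1) · log₁₀([out]/[in]), so log₁₀([out]/[in]) = 46.4 × 1 / 61.2 = 0.7582.
[out]/[in] = 10^(0.7582) = 5.73.
[in] = 153 / 5.73 = 26.7 mmol/L.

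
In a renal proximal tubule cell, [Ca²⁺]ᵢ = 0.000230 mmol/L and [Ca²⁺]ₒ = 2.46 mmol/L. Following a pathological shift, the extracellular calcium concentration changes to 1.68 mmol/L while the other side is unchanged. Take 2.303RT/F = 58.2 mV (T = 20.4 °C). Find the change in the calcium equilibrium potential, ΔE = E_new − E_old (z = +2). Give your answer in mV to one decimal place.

-4.8 mV

E_old = (58.2/2)·log₁₀(2.46/0.000230) = 117.25 mV
E_new = (58.2/2)·log₁₀(1.68/0.000230) = 112.43 mV
ΔE = 112.43 − (117.25) = -4.82 mV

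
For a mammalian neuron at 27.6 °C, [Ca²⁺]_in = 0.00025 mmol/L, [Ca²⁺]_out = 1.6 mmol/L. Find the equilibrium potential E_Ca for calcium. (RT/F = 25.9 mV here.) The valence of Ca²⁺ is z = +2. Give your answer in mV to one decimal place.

E = (25.9/z) · ln([Ca²⁺]_out/[Ca²⁺]_in) with z = +2.
= (25.9/2) · ln(1.6/0.00025) = 12.95 · ln(6400)
= 12.95 · (8.7641) = 113.49 mV

113.5 mV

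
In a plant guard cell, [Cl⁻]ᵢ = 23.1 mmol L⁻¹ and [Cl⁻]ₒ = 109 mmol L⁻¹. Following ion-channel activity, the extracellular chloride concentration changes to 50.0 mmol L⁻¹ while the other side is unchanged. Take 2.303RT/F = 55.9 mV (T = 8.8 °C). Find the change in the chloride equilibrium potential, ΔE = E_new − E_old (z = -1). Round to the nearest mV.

E_old = (55.9/-1)·log₁₀(109/23.1) = -37.67 mV
E_new = (55.9/-1)·log₁₀(50.0/23.1) = -18.75 mV
ΔE = -18.75 − (-37.67) = 18.92 mV

19 mV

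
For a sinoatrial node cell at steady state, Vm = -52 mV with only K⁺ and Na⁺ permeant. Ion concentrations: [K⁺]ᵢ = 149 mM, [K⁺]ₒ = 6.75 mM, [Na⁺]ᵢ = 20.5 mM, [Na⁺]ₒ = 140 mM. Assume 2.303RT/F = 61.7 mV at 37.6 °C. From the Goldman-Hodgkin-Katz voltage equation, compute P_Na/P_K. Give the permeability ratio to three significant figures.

Let α = P_Na/P_K. GHK: Vm = 61.7·log₁₀[(Kₒ + α·Naₒ)/(Kᵢ + α·Naᵢ)].
10^(Vm/61.7) = 10^(-52.0/61.7) = 0.14362
So 0.14362·(Kᵢ + α·Naᵢ) = Kₒ + α·Naₒ → α = (0.14362·149.0 − 6.75) / (140.0 − 0.14362·20.5)
α = (21.4 − 6.75) / (140.0 − 2.944) = 14.65/137.1 = 0.1069

0.107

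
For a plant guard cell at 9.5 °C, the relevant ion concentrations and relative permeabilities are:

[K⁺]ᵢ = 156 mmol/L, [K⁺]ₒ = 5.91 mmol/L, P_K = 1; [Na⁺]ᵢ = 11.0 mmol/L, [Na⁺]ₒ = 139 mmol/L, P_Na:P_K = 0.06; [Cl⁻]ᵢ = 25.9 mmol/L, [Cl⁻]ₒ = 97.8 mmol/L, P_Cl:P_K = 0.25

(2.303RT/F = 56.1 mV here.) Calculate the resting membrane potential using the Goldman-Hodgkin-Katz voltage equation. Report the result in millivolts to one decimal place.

Vm = 56.1 · log₁₀[(Σ P·[cation]ₒ + Σ P·[anion]ᵢ) / (Σ P·[cation]ᵢ + Σ P·[anion]ₒ)]
Numerator = 1×5.91 + 0.06×139 + 0.25×25.9 = 20.73
Denominator = 1×156 + 0.06×11.0 + 0.25×97.8 = 181.1
Vm = 56.1 · log₁₀(0.11443) = 56.1 × (-0.9414) = -52.82 mV

-52.8 mV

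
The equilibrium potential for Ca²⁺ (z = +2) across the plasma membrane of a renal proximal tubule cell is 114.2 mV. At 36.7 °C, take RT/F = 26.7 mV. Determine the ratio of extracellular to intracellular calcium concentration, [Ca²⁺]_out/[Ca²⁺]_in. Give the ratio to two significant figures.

ln([out]/[in]) = E·z/(26.7) = 114.2 × 2 / 26.7 = 8.5543
[out]/[in] = e^(8.5543) = 5189

5200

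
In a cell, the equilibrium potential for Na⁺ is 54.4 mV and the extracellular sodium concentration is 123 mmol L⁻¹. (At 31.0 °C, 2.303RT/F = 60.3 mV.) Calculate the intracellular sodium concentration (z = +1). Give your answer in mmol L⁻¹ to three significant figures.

Nernst: E = (60.3/1) · log₁₀([out]/[in]), so log₁₀([out]/[in]) = 54.4 × 1 / 60.3 = 0.9022.
[out]/[in] = 10^(0.9022) = 7.983.
[in] = 123 / 7.983 = 15.41 mmol L⁻¹.

15.4 mmol L⁻¹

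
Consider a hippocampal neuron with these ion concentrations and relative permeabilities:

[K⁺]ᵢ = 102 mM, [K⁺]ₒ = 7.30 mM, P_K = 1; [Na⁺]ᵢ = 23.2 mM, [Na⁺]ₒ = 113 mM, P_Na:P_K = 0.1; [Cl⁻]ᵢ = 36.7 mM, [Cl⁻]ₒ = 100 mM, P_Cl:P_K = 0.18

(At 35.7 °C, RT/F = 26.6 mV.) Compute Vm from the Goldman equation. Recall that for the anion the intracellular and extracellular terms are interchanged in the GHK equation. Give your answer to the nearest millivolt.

-42 mV

Vm = 26.6 · ln[(Σ P·[cation]ₒ + Σ P·[anion]ᵢ) / (Σ P·[cation]ᵢ + Σ P·[anion]ₒ)]
Numerator = 1×7.30 + 0.1×113 + 0.18×36.7 = 25.21
Denominator = 1×102 + 0.1×23.2 + 0.18×100 = 122.3
Vm = 26.6 · ln(0.20607) = 26.6 × (-1.5796) = -42.02 mV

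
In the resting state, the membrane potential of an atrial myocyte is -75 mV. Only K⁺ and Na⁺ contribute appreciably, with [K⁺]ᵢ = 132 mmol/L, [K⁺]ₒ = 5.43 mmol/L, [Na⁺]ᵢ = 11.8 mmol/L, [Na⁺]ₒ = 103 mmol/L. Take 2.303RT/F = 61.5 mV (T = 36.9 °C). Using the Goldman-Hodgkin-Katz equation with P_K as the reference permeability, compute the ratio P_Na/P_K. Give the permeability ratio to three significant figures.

0.0248

Let α = P_Na/P_K. GHK: Vm = 61.5·log₁₀[(Kₒ + α·Naₒ)/(Kᵢ + α·Naᵢ)].
10^(Vm/61.5) = 10^(-75.0/61.5) = 0.060324
So 0.060324·(Kᵢ + α·Naᵢ) = Kₒ + α·Naₒ → α = (0.060324·132.0 − 5.43) / (103.0 − 0.060324·11.8)
α = (7.963 − 5.43) / (103.0 − 0.7118) = 2.533/102.3 = 0.02476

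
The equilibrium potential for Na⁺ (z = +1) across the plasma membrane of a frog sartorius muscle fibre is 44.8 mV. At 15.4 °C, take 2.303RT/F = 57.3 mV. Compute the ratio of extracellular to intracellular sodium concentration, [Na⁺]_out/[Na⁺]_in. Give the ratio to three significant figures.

6.05

log₁₀([out]/[in]) = E·z/(57.3) = 44.8 × 1 / 57.3 = 0.7818
[out]/[in] = 10^(0.7818) = 6.051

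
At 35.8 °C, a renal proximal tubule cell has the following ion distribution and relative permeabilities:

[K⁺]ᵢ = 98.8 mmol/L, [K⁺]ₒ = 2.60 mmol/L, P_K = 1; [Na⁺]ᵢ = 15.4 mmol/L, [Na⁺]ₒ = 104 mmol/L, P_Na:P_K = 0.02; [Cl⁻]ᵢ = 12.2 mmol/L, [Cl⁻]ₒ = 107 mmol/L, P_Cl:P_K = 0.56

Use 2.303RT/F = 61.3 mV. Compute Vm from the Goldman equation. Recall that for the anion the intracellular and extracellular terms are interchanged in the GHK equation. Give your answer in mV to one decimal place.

Vm = 61.3 · log₁₀[(Σ P·[cation]ₒ + Σ P·[anion]ᵢ) / (Σ P·[cation]ᵢ + Σ P·[anion]ₒ)]
Numerator = 1×2.60 + 0.02×104 + 0.56×12.2 = 11.51
Denominator = 1×98.8 + 0.02×15.4 + 0.56×107 = 159
Vm = 61.3 · log₁₀(0.07239) = 61.3 × (-1.1403) = -69.90 mV

-69.9 mV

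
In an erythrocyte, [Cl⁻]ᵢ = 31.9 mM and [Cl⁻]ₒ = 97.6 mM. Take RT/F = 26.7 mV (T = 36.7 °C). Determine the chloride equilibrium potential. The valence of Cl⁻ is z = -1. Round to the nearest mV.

-30 mV

E = (26.7/z) · ln([Cl⁻]_out/[Cl⁻]_in) with z = -1.
For an anion, dividing by z = -1 reverses the sign.
= (26.7/-1) · ln(97.6/31.9) = -26.70 · ln(3.06)
= -26.70 · (1.1183) = -29.86 mV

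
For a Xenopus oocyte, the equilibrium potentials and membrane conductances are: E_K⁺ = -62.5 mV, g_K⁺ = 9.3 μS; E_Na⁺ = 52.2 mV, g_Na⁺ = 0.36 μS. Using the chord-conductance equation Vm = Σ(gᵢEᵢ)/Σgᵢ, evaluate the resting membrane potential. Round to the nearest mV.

-58 mV

Σ gᵢEᵢ = 9.3·(-62.5) + 0.36·(52.2) = -562.46
Σ gᵢ = 9.3 + 0.36 = 9.66
Vm = -562.46 / 9.66 = -58.23 mV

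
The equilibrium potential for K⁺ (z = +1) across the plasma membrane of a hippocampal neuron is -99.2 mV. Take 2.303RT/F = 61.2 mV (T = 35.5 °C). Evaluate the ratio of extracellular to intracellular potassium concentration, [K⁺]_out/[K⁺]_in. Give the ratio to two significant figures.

0.024

log₁₀([out]/[in]) = E·z/(61.2) = -99.2 × 1 / 61.2 = -1.6209
[out]/[in] = 10^(-1.6209) = 0.02394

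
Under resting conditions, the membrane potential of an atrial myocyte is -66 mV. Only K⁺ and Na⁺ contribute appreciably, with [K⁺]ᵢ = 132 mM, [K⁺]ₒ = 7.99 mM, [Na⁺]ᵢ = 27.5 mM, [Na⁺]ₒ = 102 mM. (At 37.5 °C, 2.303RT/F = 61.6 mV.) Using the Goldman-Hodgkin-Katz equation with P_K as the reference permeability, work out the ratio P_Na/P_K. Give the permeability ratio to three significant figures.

Let α = P_Na/P_K. GHK: Vm = 61.6·log₁₀[(Kₒ + α·Naₒ)/(Kᵢ + α·Naᵢ)].
10^(Vm/61.6) = 10^(-66.0/61.6) = 0.084834
So 0.084834·(Kᵢ + α·Naᵢ) = Kₒ + α·Naₒ → α = (0.084834·132.0 − 7.99) / (102.0 − 0.084834·27.5)
α = (11.2 − 7.99) / (102.0 − 2.333) = 3.208/99.67 = 0.03219

0.0322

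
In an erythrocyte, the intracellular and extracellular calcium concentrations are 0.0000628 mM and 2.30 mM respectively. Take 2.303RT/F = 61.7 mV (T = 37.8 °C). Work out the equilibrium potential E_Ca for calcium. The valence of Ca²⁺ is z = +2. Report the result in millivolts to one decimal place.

E = (61.7/z) · log₁₀([Ca²⁺]_out/[Ca²⁺]_in) with z = +2.
= (61.7/2) · log₁₀(2.30/0.0000628) = 30.85 · log₁₀(3.662e+04)
= 30.85 · (4.5638) = 140.79 mV

140.8 mV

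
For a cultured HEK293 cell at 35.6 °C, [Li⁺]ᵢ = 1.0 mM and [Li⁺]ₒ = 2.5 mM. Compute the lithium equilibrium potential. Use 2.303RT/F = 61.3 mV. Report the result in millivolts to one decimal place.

E = (61.3/z) · log₁₀([Li⁺]_out/[Li⁺]_in) with z = +1.
= (61.3/1) · log₁₀(2.5/1.0) = 61.30 · log₁₀(2.5)
= 61.30 · (0.3979) = 24.39 mV

24.4 mV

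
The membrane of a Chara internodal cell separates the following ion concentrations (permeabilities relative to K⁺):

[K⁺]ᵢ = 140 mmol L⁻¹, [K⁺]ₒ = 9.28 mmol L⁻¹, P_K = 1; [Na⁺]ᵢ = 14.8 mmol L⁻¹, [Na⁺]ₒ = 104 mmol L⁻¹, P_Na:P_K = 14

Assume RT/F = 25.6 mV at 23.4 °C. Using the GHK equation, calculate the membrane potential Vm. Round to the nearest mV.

37 mV

Vm = 25.6 · ln[(Σ P·[cation]ₒ + Σ P·[anion]ᵢ) / (Σ P·[cation]ᵢ + Σ P·[anion]ₒ)]
Numerator = 1×9.28 + 14×104 = 1465
Denominator = 1×140 + 14×14.8 = 347.2
Vm = 25.6 · ln(4.2203) = 25.6 × (1.4399) = 36.86 mV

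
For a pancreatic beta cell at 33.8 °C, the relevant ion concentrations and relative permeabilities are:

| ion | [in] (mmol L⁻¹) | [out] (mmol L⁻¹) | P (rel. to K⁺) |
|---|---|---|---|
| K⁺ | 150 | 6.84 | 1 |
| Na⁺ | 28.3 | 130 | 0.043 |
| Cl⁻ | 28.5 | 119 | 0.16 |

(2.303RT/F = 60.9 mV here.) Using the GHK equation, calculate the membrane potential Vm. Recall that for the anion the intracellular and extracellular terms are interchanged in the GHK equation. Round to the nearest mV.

-61 mV

Vm = 60.9 · log₁₀[(Σ P·[cation]ₒ + Σ P·[anion]ᵢ) / (Σ P·[cation]ᵢ + Σ P·[anion]ₒ)]
Numerator = 1×6.84 + 0.043×130 + 0.16×28.5 = 16.99
Denominator = 1×150 + 0.043×28.3 + 0.16×119 = 170.3
Vm = 60.9 · log₁₀(0.09979) = 60.9 × (-1.0009) = -60.96 mV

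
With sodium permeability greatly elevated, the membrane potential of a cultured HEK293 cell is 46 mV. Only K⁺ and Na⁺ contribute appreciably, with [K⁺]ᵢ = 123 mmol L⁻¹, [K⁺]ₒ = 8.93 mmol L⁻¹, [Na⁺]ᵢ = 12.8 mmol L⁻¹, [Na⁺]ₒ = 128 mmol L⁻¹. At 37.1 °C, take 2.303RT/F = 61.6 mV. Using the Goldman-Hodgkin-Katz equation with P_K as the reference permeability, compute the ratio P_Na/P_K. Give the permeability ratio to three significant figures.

Let α = P_Na/P_K. GHK: Vm = 61.6·log₁₀[(Kₒ + α·Naₒ)/(Kᵢ + α·Naᵢ)].
10^(Vm/61.6) = 10^(46.0/61.6) = 5.5815
So 5.5815·(Kᵢ + α·Naᵢ) = Kₒ + α·Naₒ → α = (5.5815·123.0 − 8.93) / (128.0 − 5.5815·12.8)
α = (686.5 − 8.93) / (128.0 − 71.44) = 677.6/56.56 = 11.98

12.0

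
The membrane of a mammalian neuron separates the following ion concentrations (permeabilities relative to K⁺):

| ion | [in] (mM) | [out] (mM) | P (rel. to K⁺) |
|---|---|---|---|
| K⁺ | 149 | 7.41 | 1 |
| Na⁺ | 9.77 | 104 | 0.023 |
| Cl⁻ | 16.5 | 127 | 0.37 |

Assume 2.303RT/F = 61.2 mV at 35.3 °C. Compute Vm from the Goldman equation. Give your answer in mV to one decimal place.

-66.8 mV

Vm = 61.2 · log₁₀[(Σ P·[cation]ₒ + Σ P·[anion]ᵢ) / (Σ P·[cation]ᵢ + Σ P·[anion]ₒ)]
Numerator = 1×7.41 + 0.023×104 + 0.37×16.5 = 15.91
Denominator = 1×149 + 0.023×9.77 + 0.37×127 = 196.2
Vm = 61.2 · log₁₀(0.081069) = 61.2 × (-1.0911) = -66.78 mV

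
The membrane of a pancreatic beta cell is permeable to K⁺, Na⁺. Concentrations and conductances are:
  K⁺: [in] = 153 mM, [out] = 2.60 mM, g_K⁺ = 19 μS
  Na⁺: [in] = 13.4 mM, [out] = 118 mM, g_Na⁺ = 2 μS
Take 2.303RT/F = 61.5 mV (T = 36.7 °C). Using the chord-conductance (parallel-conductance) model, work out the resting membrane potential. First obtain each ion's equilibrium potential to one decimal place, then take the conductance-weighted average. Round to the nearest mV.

-93 mV

E_K⁺ = (61.5/1)·log₁₀(2.60/153) = -108.8 mV
E_Na⁺ = (61.5/1)·log₁₀(118/13.4) = 58.1 mV
Vm = (Σ gᵢEᵢ)/(Σ gᵢ) = (19·-108.8 + 2·58.1) / (19 + 2)
= -1951.00 / 21 = -92.90 mV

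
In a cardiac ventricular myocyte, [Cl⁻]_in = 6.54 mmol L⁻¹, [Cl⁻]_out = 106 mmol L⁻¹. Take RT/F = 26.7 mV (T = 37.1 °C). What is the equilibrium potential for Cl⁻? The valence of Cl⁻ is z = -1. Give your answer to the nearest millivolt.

E = (26.7/z) · ln([Cl⁻]_out/[Cl⁻]_in) with z = -1.
For an anion, dividing by z = -1 reverses the sign.
= (26.7/-1) · ln(106/6.54) = -26.70 · ln(16.21)
= -26.70 · (2.7855) = -74.37 mV

-74 mV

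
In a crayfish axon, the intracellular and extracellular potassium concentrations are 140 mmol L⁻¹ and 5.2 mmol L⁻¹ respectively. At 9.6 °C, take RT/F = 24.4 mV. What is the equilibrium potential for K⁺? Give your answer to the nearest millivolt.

E = (24.4/z) · ln([K⁺]_out/[K⁺]_in) with z = +1.
= (24.4/1) · ln(5.2/140) = 24.40 · ln(0.03714)
= 24.40 · (-3.2930) = -80.35 mV

-80 mV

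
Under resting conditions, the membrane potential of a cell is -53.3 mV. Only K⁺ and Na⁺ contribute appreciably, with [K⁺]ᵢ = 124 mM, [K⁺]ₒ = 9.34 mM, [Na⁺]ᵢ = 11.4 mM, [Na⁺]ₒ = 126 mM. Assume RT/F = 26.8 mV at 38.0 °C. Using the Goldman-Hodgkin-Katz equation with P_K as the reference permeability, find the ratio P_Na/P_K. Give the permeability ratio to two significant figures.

0.061

Let α = P_Na/P_K. GHK: Vm = 26.8·ln[(Kₒ + α·Naₒ)/(Kᵢ + α·Naᵢ)].
e^(Vm/26.8) = e^(-53.3/26.8) = 0.13686
So 0.13686·(Kᵢ + α·Naᵢ) = Kₒ + α·Naₒ → α = (0.13686·124.0 − 9.34) / (126.0 − 0.13686·11.4)
α = (16.97 − 9.34) / (126.0 − 1.56) = 7.63/124.4 = 0.06132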